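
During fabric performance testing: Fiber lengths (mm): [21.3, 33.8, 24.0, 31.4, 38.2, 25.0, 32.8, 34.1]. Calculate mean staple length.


Formula: Mean = sum of lengths / count
Sum = 21.3 + 33.8 + 24.0 + 31.4 + 38.2 + 25.0 + 32.8 + 34.1
Sum = 240.6 mm
Mean = 240.6 / 8 = 30.08 mm

30.08 mm


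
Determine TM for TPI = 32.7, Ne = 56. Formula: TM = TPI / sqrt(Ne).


Formula: TM = TPI / sqrt(Ne)
Step 1: sqrt(Ne) = sqrt(56) = 7.4833
Step 2: TM = 32.7 / 7.4833 = 4.37

4.37 TM


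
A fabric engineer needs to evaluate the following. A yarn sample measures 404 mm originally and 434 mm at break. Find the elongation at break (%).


Formula: Elongation (%) = ((L_break - L0) / L0) * 100
Step 1: Extension = 434 - 404 = 30 mm
Step 2: Elongation = (30 / 404) * 100
Step 3: Elongation = 0.074257 * 100 = 7.4257% ≈ 7.4%

7.4%


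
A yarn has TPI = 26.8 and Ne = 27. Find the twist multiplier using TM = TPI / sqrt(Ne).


Formula: TM = TPI / sqrt(Ne)
Step 1: sqrt(Ne) = sqrt(27) = 5.1962
Step 2: TM = 26.8 / 5.1962 = 5.16

5.16 TM


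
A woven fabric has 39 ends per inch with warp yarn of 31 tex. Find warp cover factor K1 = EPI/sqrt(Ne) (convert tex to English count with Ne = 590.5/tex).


Formula: K1 = EPI / sqrt(Ne), with Ne = 590.5 / tex_warp
Step 1: Ne = 590.5 / 31 = 19.048
Step 2: sqrt(Ne) = sqrt(19.048) = 4.3644
Step 3: K1 = 39 / 4.3644 = 8.9

8.9


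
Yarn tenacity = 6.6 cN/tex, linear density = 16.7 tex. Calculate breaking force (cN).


Formula: Breaking force = Tenacity * Linear density
F = 6.6 cN/tex * 16.7 tex
F = 110.22 cN

110.22 cN


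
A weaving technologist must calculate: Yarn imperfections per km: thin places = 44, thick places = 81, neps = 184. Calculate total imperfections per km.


Formula: Total = thin places + thick places + neps
Total = 44 + 81 + 184
Total = 309 imperfections/km

309 imperfections/km


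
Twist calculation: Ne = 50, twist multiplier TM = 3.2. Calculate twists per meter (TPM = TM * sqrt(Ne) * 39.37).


Formula: TPM = TM * sqrt(Ne) * 39.37
Step 1: sqrt(Ne) = sqrt(50) = 7.0711
Step 2: TM * sqrt(Ne) = 3.2 * 7.0711 = 22.6275
Step 3: TPM = 22.6275 * 39.37 = 891 twists/m

891 twists/m


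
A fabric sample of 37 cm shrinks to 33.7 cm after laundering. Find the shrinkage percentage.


Formula: Shrinkage% = ((L_before - L_after) / L_before) * 100
Step 1: Shrinkage = 37 - 33.7 = 3.3 cm
Step 2: Shrinkage% = (3.3 / 37) * 100
Step 3: Shrinkage% = 0.089189 * 100 = 8.9189% ≈ 8.9%

8.9%


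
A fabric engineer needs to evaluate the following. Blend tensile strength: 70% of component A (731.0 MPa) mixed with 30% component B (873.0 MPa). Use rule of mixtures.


Formula: Blend property = (fraction_A * property_A) + (fraction_B * property_B)
Step 1: Contribution A = 70/100 * 731.0 MPa = 511.7 MPa
Step 2: Contribution B = 30/100 * 873.0 MPa = 261.9 MPa
Step 3: Blend tensile strength = 511.7 + 261.9 = 773.6 MPa

773.6 MPa


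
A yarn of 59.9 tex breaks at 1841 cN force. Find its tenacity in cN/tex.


Formula: Tenacity = Breaking force / Linear density
Tenacity = 1841 cN / 59.9 tex
Tenacity = 30.73 cN/tex

30.73 cN/tex


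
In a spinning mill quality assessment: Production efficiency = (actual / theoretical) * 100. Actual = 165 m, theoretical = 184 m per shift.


Formula: Efficiency% = (Actual output / Theoretical output) * 100
Efficiency% = (165 / 184) * 100
Efficiency% = 0.896739 * 100 = 89.6739% ≈ 89.7%

89.7%


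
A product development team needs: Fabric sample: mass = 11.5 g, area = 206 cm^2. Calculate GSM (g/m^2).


Formula: GSM = mass_g / area_m2
Step 1: Convert area: 206 cm^2 = 206 / 10000 = 0.0206 m^2
Step 2: GSM = 11.5 g / 0.0206 m^2 = 558.3 g/m^2

558.3 g/m^2


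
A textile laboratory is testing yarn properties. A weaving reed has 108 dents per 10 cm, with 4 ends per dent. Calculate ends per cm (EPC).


Formula: EPC = (dents per 10 cm * ends per dent) / 10
Step 1: Total ends per 10 cm = 108 * 4 = 432
Step 2: EPC = 432 / 10 = 43.2 ends/cm

43.2 ends/cm


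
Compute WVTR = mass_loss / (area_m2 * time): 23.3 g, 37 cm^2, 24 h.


Formula: WVTR = mass_loss / (area * time)
Step 1: Convert area: 37 cm^2 = 0.0037 m^2
Step 2: WVTR = 23.3 g / (0.0037 m^2 * 24 h)
Step 3: WVTR = 23.3 / 0.0888 = 262.4 g/m^2/h

262.4 g/m^2/h


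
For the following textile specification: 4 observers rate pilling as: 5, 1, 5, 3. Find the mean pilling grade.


Formula: Mean = sum / count
Sum = 5 + 1 + 5 + 3 = 14
Mean = 14 / 4 = 3.5

3.5


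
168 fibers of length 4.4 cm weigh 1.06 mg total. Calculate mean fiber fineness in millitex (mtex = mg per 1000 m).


Formula: fineness (mtex) = mass (mg) / total length (km) = (mass_mg / total_length_m) * 1000
Step 1: Convert fiber length: 4.4 cm = 0.044 m
Step 2: Total fiber length = 168 * 0.044 = 7.392 m
Step 3: Linear density = 1.06 mg / 7.392 m = 0.1434 mg/m
Step 4: fineness = 0.1434 * 1000 = 143.4 mtex

143.4 mtex


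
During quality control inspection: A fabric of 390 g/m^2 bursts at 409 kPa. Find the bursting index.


Formula: Bursting Index = Bursting Strength / Fabric GSM
BI = 409 kPa / 390 g/m^2
BI = 1.049 kPa/(g/m^2)

1.049 kPa/(g/m^2)


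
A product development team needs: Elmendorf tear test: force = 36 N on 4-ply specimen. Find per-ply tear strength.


Formula: Per-ply strength = Total force / Number of plies
Per-ply = 36 N / 4
Per-ply = 9 N

9 N


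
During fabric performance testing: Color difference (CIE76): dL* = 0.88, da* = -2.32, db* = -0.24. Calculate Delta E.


Formula: Delta E = sqrt(dL*^2 + da*^2 + db*^2)
Step 1: dL*^2 = 0.88^2 = 0.7744
Step 2: da*^2 = (-2.32)^2 = 5.3824
Step 3: db*^2 = (-0.24)^2 = 0.0576
Step 4: Sum = 0.7744 + 5.3824 + 0.0576 = 6.2144
Step 5: Delta E = sqrt(6.2144) = 2.49

2.49 Delta E


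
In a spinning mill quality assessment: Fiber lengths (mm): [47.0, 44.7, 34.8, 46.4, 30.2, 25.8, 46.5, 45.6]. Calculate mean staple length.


Formula: Mean = sum of lengths / count
Sum = 47.0 + 44.7 + 34.8 + 46.4 + 30.2 + 25.8 + 46.5 + 45.6
Sum = 321.0 mm
Mean = 321.0 / 8 = 40.13 mm

40.13 mm


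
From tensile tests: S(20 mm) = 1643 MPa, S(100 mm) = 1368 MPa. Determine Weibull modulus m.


Formula: m = ln(L1/L2) / ln(S2/S1)
Step 1: ln(L1/L2) = ln(20/100) = -1.60944
Step 2: S2/S1 = 1368/1643 = 0.83262
Step 3: ln(S2/S1) = ln(0.83262) = -0.18318
Step 4: m = -1.60944 / -0.18318 = 8.79

8.79 (Weibull m)


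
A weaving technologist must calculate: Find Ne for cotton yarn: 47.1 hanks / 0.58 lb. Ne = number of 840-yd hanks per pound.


Formula: Ne = hanks / mass_lb
Substituting: Ne = 47.1 / 0.58
Ne = 81.2

81.2 Ne


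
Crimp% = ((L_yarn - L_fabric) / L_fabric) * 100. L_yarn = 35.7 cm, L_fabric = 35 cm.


Formula: Crimp% = ((L_yarn - L_fabric) / L_fabric) * 100
Step 1: Extension = 35.7 - 35 = 0.7 cm
Step 2: Crimp% = (0.7 / 35) * 100
Step 3: Crimp% = 0.02 * 100 = 2.0%

2.0%


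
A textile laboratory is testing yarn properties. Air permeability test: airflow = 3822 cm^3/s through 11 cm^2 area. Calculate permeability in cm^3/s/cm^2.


Formula: Air Permeability = Airflow / Test Area
AP = 3822 cm^3/s / 11 cm^2
AP = 347.5 cm^3/s/cm^2

347.5 cm^3/s/cm^2


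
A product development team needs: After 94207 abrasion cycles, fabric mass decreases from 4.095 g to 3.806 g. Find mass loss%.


Formula: Mass loss% = ((m_before - m_after) / m_before) * 100
Step 1: Mass loss = 4.095 - 3.806 = 0.289 g
Step 2: Ratio = 0.289 / 4.095 = 0.0705739
Step 3: Mass loss% = 0.0705739 * 100 = 7.05739% ≈ 7.06%

7.06%


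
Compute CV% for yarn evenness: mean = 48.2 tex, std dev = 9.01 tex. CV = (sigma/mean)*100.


Formula: CV% = (standard deviation / mean) * 100
Step 1: Ratio = 9.01 / 48.2 = 0.186929
Step 2: CV% = 0.186929 * 100 = 18.6929% ≈ 18.7%

18.7%


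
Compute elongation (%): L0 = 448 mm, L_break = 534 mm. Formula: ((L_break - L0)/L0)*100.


Formula: Elongation (%) = ((L_break - L0) / L0) * 100
Step 1: Extension = 534 - 448 = 86 mm
Step 2: Elongation = (86 / 448) * 100
Step 3: Elongation = 0.191964 * 100 = 19.1964% ≈ 19.2%

19.2%


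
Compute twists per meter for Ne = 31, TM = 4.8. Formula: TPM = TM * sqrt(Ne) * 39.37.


Formula: TPM = TM * sqrt(Ne) * 39.37
Step 1: sqrt(Ne) = sqrt(31) = 5.5678
Step 2: TM * sqrt(Ne) = 4.8 * 5.5678 = 26.7254
Step 3: TPM = 26.7254 * 39.37 = 1052 twists/m

1052 twists/m


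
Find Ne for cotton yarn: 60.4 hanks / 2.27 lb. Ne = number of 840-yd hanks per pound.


Formula: Ne = hanks / mass_lb
Substituting: Ne = 60.4 / 2.27
Ne = 26.6

26.6 Ne


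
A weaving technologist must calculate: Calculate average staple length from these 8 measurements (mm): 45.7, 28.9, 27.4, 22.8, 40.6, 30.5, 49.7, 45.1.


Formula: Mean = sum of lengths / count
Sum = 45.7 + 28.9 + 27.4 + 22.8 + 40.6 + 30.5 + 49.7 + 45.1
Sum = 290.7 mm
Mean = 290.7 / 8 = 36.34 mm

36.34 mm


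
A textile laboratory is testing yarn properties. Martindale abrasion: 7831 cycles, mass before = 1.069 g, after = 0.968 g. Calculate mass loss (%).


Formula: Mass loss% = ((m_before - m_after) / m_before) * 100
Step 1: Mass loss = 1.069 - 0.968 = 0.101 g
Step 2: Ratio = 0.101 / 1.069 = 0.0944808
Step 3: Mass loss% = 0.0944808 * 100 = 9.44808% ≈ 9.45%

9.45%


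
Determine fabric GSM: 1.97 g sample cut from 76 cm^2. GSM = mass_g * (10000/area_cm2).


Formula: GSM = mass_g / area_m2
Step 1: Convert area: 76 cm^2 = 76 / 10000 = 0.0076 m^2
Step 2: GSM = 1.97 g / 0.0076 m^2 = 259.2 g/m^2

259.2 g/m^2


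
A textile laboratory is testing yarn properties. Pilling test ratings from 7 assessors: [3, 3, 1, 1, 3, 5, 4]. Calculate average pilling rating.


Formula: Mean = sum / count
Sum = 3 + 3 + 1 + 1 + 3 + 5 + 4 = 20
Mean = 20 / 7 = 2.9

2.9


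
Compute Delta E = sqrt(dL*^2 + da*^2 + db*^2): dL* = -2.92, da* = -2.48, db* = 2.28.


Formula: Delta E = sqrt(dL*^2 + da*^2 + db*^2)
Step 1: dL*^2 = (-2.92)^2 = 8.5264
Step 2: da*^2 = (-2.48)^2 = 6.1504
Step 3: db*^2 = 2.28^2 = 5.1984
Step 4: Sum = 8.5264 + 6.1504 + 5.1984 = 19.8752
Step 5: Delta E = sqrt(19.8752) = 4.46

4.46 Delta E


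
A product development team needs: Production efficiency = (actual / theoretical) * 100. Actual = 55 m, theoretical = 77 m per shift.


Formula: Efficiency% = (Actual output / Theoretical output) * 100
Efficiency% = (55 / 77) * 100
Efficiency% = 0.714286 * 100 = 71.4286% ≈ 71.4%

71.4%


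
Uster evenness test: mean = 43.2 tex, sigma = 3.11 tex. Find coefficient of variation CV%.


Formula: CV% = (standard deviation / mean) * 100
Step 1: Ratio = 3.11 / 43.2 = 0.071991
Step 2: CV% = 0.071991 * 100 = 7.1991% ≈ 7.2%

7.2%


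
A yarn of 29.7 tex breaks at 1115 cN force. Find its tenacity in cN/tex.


Formula: Tenacity = Breaking force / Linear density
Tenacity = 1115 cN / 29.7 tex
Tenacity = 37.54 cN/tex

37.54 cN/tex


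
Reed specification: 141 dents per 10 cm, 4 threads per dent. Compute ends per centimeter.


Formula: EPC = (dents per 10 cm * ends per dent) / 10
Step 1: Total ends per 10 cm = 141 * 4 = 564
Step 2: EPC = 564 / 10 = 56.4 ends/cm

56.4 ends/cm


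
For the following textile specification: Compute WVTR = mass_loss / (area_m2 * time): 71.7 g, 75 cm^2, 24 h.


Formula: WVTR = mass_loss / (area * time)
Step 1: Convert area: 75 cm^2 = 0.0075 m^2
Step 2: WVTR = 71.7 g / (0.0075 m^2 * 24 h)
Step 3: WVTR = 71.7 / 0.18 = 398.3 g/m^2/h

398.3 g/m^2/h


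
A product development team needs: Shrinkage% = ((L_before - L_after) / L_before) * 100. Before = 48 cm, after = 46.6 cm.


Formula: Shrinkage% = ((L_before - L_after) / L_before) * 100
Step 1: Shrinkage = 48 - 46.6 = 1.4 cm
Step 2: Shrinkage% = (1.4 / 48) * 100
Step 3: Shrinkage% = 0.029167 * 100 = 2.9167% ≈ 2.9%

2.9%


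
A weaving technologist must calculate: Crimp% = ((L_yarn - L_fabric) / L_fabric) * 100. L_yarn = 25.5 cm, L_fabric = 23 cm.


Formula: Crimp% = ((L_yarn - L_fabric) / L_fabric) * 100
Step 1: Extension = 25.5 - 23 = 2.5 cm
Step 2: Crimp% = (2.5 / 23) * 100
Step 3: Crimp% = 0.108696 * 100 = 10.8696% ≈ 10.9%

10.9%


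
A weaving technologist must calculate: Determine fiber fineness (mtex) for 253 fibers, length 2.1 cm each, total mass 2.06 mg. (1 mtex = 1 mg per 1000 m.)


Formula: fineness (mtex) = mass (mg) / total length (km) = (mass_mg / total_length_m) * 1000
Step 1: Convert fiber length: 2.1 cm = 0.021 m
Step 2: Total fiber length = 253 * 0.021 = 5.313 m
Step 3: Linear density = 2.06 mg / 5.313 m = 0.3877 mg/m
Step 4: fineness = 0.3877 * 1000 = 387.7 mtex

387.7 mtex


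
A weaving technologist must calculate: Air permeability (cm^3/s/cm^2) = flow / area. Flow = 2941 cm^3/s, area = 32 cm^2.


Formula: Air Permeability = Airflow / Test Area
AP = 2941 cm^3/s / 32 cm^2
AP = 91.9 cm^3/s/cm^2

91.9 cm^3/s/cm^2


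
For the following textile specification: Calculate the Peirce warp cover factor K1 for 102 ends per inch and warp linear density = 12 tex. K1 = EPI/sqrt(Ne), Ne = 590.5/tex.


Formula: K1 = EPI / sqrt(Ne), with Ne = 590.5 / tex_warp
Step 1: Ne = 590.5 / 12 = 49.208
Step 2: sqrt(Ne) = sqrt(49.208) = 7.0148
Step 3: K1 = 102 / 7.0148 = 14.5

14.5


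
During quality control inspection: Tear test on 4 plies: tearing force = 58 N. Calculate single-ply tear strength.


Formula: Per-ply strength = Total force / Number of plies
Per-ply = 58 N / 4
Per-ply = 14.5 N

14.5 N


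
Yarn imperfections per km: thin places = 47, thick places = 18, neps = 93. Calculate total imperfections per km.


Formula: Total = thin places + thick places + neps
Total = 47 + 18 + 93
Total = 158 imperfections/km

158 imperfections/km


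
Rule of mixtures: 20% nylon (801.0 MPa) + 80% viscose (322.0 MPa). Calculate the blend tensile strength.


Formula: Blend property = (fraction_A * property_A) + (fraction_B * property_B)
Step 1: Contribution A = 20/100 * 801.0 MPa = 160.2 MPa
Step 2: Contribution B = 80/100 * 322.0 MPa = 257.6 MPa
Step 3: Blend tensile strength = 160.2 + 257.6 = 417.8 MPa

417.8 MPa


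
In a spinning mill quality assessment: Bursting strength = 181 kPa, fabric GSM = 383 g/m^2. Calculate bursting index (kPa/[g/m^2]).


Formula: Bursting Index = Bursting Strength / Fabric GSM
BI = 181 kPa / 383 g/m^2
BI = 0.473 kPa/(g/m^2)

0.473 kPa/(g/m^2)


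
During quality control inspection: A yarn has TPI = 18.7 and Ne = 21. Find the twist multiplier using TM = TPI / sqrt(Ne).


Formula: TM = TPI / sqrt(Ne)
Step 1: sqrt(Ne) = sqrt(21) = 4.5826
Step 2: TM = 18.7 / 4.5826 = 4.08

4.08 TM


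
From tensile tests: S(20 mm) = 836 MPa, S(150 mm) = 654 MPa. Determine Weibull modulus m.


Formula: m = ln(L1/L2) / ln(S2/S1)
Step 1: ln(L1/L2) = ln(20/150) = -2.01490
Step 2: S2/S1 = 654/836 = 0.7823
Step 3: ln(S2/S1) = ln(0.7823) = -0.24552
Step 4: m = -2.01490 / -0.24552 = 8.21

8.21 (Weibull m)


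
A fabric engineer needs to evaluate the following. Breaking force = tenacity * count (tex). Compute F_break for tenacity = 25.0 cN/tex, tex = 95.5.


Formula: Breaking force = Tenacity * Linear density
F = 25.0 cN/tex * 95.5 tex
F = 2387.50 cN

2387.50 cN


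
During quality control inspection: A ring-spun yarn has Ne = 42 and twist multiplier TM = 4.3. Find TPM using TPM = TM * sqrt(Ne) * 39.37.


Formula: TPM = TM * sqrt(Ne) * 39.37
Step 1: sqrt(Ne) = sqrt(42) = 6.4807
Step 2: TM * sqrt(Ne) = 4.3 * 6.4807 = 27.867
Step 3: TPM = 27.867 * 39.37 = 1097 twists/m

1097 twists/m


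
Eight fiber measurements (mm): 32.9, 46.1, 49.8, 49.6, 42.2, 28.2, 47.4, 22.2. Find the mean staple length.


Formula: Mean = sum of lengths / count
Sum = 32.9 + 46.1 + 49.8 + 49.6 + 42.2 + 28.2 + 47.4 + 22.2
Sum = 318.4 mm
Mean = 318.4 / 8 = 39.80 mm

39.80 mm


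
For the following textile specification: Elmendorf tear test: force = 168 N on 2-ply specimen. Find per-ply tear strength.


Formula: Per-ply strength = Total force / Number of plies
Per-ply = 168 N / 2
Per-ply = 84 N

84 N


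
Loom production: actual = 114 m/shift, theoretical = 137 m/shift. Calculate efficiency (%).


Formula: Efficiency% = (Actual output / Theoretical output) * 100
Efficiency% = (114 / 137) * 100
Efficiency% = 0.832117 * 100 = 83.2117% ≈ 83.2%

83.2%


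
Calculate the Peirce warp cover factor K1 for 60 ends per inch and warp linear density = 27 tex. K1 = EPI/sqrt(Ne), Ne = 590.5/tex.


Formula: K1 = EPI / sqrt(Ne), with Ne = 590.5 / tex_warp
Step 1: Ne = 590.5 / 27 = 21.87
Step 2: sqrt(Ne) = sqrt(21.87) = 4.6765
Step 3: K1 = 60 / 4.6765 = 12.8

12.8


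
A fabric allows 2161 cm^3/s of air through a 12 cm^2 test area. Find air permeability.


Formula: Air Permeability = Airflow / Test Area
AP = 2161 cm^3/s / 12 cm^2
AP = 180.1 cm^3/s/cm^2

180.1 cm^3/s/cm^2


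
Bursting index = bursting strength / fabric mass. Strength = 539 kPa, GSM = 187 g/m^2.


Formula: Bursting Index = Bursting Strength / Fabric GSM
BI = 539 kPa / 187 g/m^2
BI = 2.882 kPa/(g/m^2)

2.882 kPa/(g/m^2)


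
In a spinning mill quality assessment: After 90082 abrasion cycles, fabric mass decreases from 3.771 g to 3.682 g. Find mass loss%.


Formula: Mass loss% = ((m_before - m_after) / m_before) * 100
Step 1: Mass loss = 3.771 - 3.682 = 0.089 g
Step 2: Ratio = 0.089 / 3.771 = 0.0236012
Step 3: Mass loss% = 0.0236012 * 100 = 2.36012% ≈ 2.36%

2.36%


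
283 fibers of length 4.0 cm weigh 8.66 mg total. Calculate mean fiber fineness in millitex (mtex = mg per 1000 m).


Formula: fineness (mtex) = mass (mg) / total length (km) = (mass_mg / total_length_m) * 1000
Step 1: Convert fiber length: 4.0 cm = 0.04 m
Step 2: Total fiber length = 283 * 0.04 = 11.32 m
Step 3: Linear density = 8.66 mg / 11.32 m = 0.7650 mg/m
Step 4: fineness = 0.7650 * 1000 = 765.0 mtex

765.0 mtex


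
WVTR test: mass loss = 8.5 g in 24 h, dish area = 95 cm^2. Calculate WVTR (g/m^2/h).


Formula: WVTR = mass_loss / (area * time)
Step 1: Convert area: 95 cm^2 = 0.0095 m^2
Step 2: WVTR = 8.5 g / (0.0095 m^2 * 24 h)
Step 3: WVTR = 8.5 / 0.228 = 37.3 g/m^2/h

37.3 g/m^2/h


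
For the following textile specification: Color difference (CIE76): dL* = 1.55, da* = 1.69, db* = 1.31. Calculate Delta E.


Formula: Delta E = sqrt(dL*^2 + da*^2 + db*^2)
Step 1: dL*^2 = 1.55^2 = 2.4025
Step 2: da*^2 = 1.69^2 = 2.8561
Step 3: db*^2 = 1.31^2 = 1.7161
Step 4: Sum = 2.4025 + 2.8561 + 1.7161 = 6.9747
Step 5: Delta E = sqrt(6.9747) = 2.64

2.64 Delta E


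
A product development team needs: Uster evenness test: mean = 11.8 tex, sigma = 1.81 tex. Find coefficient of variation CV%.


Formula: CV% = (standard deviation / mean) * 100
Step 1: Ratio = 1.81 / 11.8 = 0.15339
Step 2: CV% = 0.15339 * 100 = 15.339% ≈ 15.3%

15.3%


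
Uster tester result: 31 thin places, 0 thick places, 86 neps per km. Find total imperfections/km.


Formula: Total = thin places + thick places + neps
Total = 31 + 0 + 86
Total = 117 imperfections/km

117 imperfections/km


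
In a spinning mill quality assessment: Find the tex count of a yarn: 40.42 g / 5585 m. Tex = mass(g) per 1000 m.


Formula: Tex = (mass_g / length_m) * 1000
Substituting: Tex = (40.42 / 5585) * 1000
Intermediate: 40.42 / 5585 = 0.00723724 g/m
Tex = 0.00723724 * 1000 = 7.24 tex

7.24 tex


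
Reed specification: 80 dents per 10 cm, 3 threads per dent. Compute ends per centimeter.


Formula: EPC = (dents per 10 cm * ends per dent) / 10
Step 1: Total ends per 10 cm = 80 * 3 = 240
Step 2: EPC = 240 / 10 = 24.0 ends/cm

24.0 ends/cm


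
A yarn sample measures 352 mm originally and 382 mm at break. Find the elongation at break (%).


Formula: Elongation (%) = ((L_break - L0) / L0) * 100
Step 1: Extension = 382 - 352 = 30 mm
Step 2: Elongation = (30 / 352) * 100
Step 3: Elongation = 0.085227 * 100 = 8.5227% ≈ 8.5%

8.5%


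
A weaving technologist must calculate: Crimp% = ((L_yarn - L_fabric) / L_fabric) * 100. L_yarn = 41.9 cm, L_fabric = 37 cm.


Formula: Crimp% = ((L_yarn - L_fabric) / L_fabric) * 100
Step 1: Extension = 41.9 - 37 = 4.9 cm
Step 2: Crimp% = (4.9 / 37) * 100
Step 3: Crimp% = 0.132432 * 100 = 13.2432% ≈ 13.2%

13.2%


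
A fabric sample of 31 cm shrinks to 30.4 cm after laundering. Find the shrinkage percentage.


Formula: Shrinkage% = ((L_before - L_after) / L_before) * 100
Step 1: Shrinkage = 31 - 30.4 = 0.6 cm
Step 2: Shrinkage% = (0.6 / 31) * 100
Step 3: Shrinkage% = 0.019355 * 100 = 1.9355% ≈ 1.9%

1.9%


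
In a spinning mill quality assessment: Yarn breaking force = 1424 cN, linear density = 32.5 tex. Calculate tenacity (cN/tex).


Formula: Tenacity = Breaking force / Linear density
Tenacity = 1424 cN / 32.5 tex
Tenacity = 43.82 cN/tex

43.82 cN/tex


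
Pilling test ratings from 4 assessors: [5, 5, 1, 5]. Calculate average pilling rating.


Formula: Mean = sum / count
Sum = 5 + 5 + 1 + 5 = 16
Mean = 16 / 4 = 4.0

4.0


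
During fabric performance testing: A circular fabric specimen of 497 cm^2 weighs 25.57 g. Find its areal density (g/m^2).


Formula: GSM = mass_g / area_m2
Step 1: Convert area: 497 cm^2 = 497 / 10000 = 0.0497 m^2
Step 2: GSM = 25.57 g / 0.0497 m^2 = 514.5 g/m^2

514.5 g/m^2


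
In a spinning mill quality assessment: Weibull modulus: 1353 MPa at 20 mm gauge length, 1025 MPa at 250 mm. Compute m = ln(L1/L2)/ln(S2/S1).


Formula: m = ln(L1/L2) / ln(S2/S1)
Step 1: ln(L1/L2) = ln(20/250) = -2.52573
Step 2: S2/S1 = 1025/1353 = 0.75758
Step 3: ln(S2/S1) = ln(0.75758) = -0.27763
Step 4: m = -2.52573 / -0.27763 = 9.10

9.10 (Weibull m)


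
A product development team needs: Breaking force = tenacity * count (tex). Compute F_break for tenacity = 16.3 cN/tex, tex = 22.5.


Formula: Breaking force = Tenacity * Linear density
F = 16.3 cN/tex * 22.5 tex
F = 366.75 cN

366.75 cN


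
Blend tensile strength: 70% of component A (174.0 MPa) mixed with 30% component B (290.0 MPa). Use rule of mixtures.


Formula: Blend property = (fraction_A * property_A) + (fraction_B * property_B)
Step 1: Contribution A = 70/100 * 174.0 MPa = 121.8 MPa
Step 2: Contribution B = 30/100 * 290.0 MPa = 87.0 MPa
Step 3: Blend tensile strength = 121.8 + 87.0 = 208.8 MPa

208.8 MPa


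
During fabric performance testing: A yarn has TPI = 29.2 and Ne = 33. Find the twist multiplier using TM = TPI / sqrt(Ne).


Formula: TM = TPI / sqrt(Ne)
Step 1: sqrt(Ne) = sqrt(33) = 5.7446
Step 2: TM = 29.2 / 5.7446 = 5.08

5.08 TM


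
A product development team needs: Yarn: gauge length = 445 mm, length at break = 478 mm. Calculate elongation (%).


Formula: Elongation (%) = ((L_break - L0) / L0) * 100
Step 1: Extension = 478 - 445 = 33 mm
Step 2: Elongation = (33 / 445) * 100
Step 3: Elongation = 0.074157 * 100 = 7.4157% ≈ 7.4%

7.4%


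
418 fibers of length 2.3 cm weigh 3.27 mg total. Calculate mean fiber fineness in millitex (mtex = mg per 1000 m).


Formula: fineness (mtex) = mass (mg) / total length (km) = (mass_mg / total_length_m) * 1000
Step 1: Convert fiber length: 2.3 cm = 0.023 m
Step 2: Total fiber length = 418 * 0.023 = 9.614 m
Step 3: Linear density = 3.27 mg / 9.614 m = 0.3401 mg/m
Step 4: fineness = 0.3401 * 1000 = 340.1 mtex

340.1 mtex


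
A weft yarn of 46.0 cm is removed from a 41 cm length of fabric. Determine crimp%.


Formula: Crimp% = ((L_yarn - L_fabric) / L_fabric) * 100
Step 1: Extension = 46.0 - 41 = 5.0 cm
Step 2: Crimp% = (5.0 / 41) * 100
Step 3: Crimp% = 0.121951 * 100 = 12.1951% ≈ 12.2%

12.2%


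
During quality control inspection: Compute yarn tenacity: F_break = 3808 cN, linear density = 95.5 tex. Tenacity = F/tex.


Formula: Tenacity = Breaking force / Linear density
Tenacity = 3808 cN / 95.5 tex
Tenacity = 39.87 cN/tex

39.87 cN/tex


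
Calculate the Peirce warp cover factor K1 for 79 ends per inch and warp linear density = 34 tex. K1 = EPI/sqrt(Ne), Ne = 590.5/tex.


Formula: K1 = EPI / sqrt(Ne), with Ne = 590.5 / tex_warp
Step 1: Ne = 590.5 / 34 = 17.368
Step 2: sqrt(Ne) = sqrt(17.368) = 4.1675
Step 3: K1 = 79 / 4.1675 = 19.0

19.0


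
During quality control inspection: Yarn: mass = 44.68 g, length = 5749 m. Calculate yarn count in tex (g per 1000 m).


Formula: Tex = (mass_g / length_m) * 1000
Substituting: Tex = (44.68 / 5749) * 1000
Intermediate: 44.68 / 5749 = 0.00777179 g/m
Tex = 0.00777179 * 1000 = 7.77 tex

7.77 tex


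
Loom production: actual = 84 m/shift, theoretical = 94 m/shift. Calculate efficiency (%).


Formula: Efficiency% = (Actual output / Theoretical output) * 100
Efficiency% = (84 / 94) * 100
Efficiency% = 0.893617 * 100 = 89.3617% ≈ 89.4%

89.4%


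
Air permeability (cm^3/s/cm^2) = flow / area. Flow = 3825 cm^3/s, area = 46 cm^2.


Formula: Air Permeability = Airflow / Test Area
AP = 3825 cm^3/s / 46 cm^2
AP = 83.2 cm^3/s/cm^2

83.2 cm^3/s/cm^2


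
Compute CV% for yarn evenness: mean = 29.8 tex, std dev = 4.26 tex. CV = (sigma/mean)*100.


Formula: CV% = (standard deviation / mean) * 100
Step 1: Ratio = 4.26 / 29.8 = 0.142953
Step 2: CV% = 0.142953 * 100 = 14.2953% ≈ 14.3%

14.3%


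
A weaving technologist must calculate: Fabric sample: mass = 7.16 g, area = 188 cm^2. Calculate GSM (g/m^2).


Formula: GSM = mass_g / area_m2
Step 1: Convert area: 188 cm^2 = 188 / 10000 = 0.0188 m^2
Step 2: GSM = 7.16 g / 0.0188 m^2 = 380.9 g/m^2

380.9 g/m^2


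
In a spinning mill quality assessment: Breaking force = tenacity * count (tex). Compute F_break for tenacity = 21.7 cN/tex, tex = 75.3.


Formula: Breaking force = Tenacity * Linear density
F = 21.7 cN/tex * 75.3 tex
F = 1634.01 cN

1634.01 cN


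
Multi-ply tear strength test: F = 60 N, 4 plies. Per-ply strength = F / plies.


Formula: Per-ply strength = Total force / Number of plies
Per-ply = 60 N / 4
Per-ply = 15 N

15 N


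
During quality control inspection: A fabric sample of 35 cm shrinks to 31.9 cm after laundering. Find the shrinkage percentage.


Formula: Shrinkage% = ((L_before - L_after) / L_before) * 100
Step 1: Shrinkage = 35 - 31.9 = 3.1 cm
Step 2: Shrinkage% = (3.1 / 35) * 100
Step 3: Shrinkage% = 0.088571 * 100 = 8.8571% ≈ 8.9%

8.9%


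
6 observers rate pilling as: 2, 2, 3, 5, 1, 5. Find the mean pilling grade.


Formula: Mean = sum / count
Sum = 2 + 2 + 3 + 5 + 1 + 5 = 18
Mean = 18 / 6 = 3.0

3.0


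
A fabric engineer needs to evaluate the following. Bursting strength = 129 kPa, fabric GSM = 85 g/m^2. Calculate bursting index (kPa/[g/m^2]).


Formula: Bursting Index = Bursting Strength / Fabric GSM
BI = 129 kPa / 85 g/m^2
BI = 1.518 kPa/(g/m^2)

1.518 kPa/(g/m^2)


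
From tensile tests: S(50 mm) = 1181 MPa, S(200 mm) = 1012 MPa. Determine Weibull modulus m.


Formula: m = ln(L1/L2) / ln(S2/S1)
Step 1: ln(L1/L2) = ln(50/200) = -1.38629
Step 2: S2/S1 = 1012/1181 = 0.8569
Step 3: ln(S2/S1) = ln(0.8569) = -0.15443
Step 4: m = -1.38629 / -0.15443 = 8.98

8.98 (Weibull m)


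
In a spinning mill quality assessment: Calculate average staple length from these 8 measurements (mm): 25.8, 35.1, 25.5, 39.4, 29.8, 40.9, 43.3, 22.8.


Formula: Mean = sum of lengths / count
Sum = 25.8 + 35.1 + 25.5 + 39.4 + 29.8 + 40.9 + 43.3 + 22.8
Sum = 262.6 mm
Mean = 262.6 / 8 = 32.83 mm

32.83 mm


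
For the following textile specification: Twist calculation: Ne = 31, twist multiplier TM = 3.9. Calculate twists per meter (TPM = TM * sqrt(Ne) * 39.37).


Formula: TPM = TM * sqrt(Ne) * 39.37
Step 1: sqrt(Ne) = sqrt(31) = 5.5678
Step 2: TM * sqrt(Ne) = 3.9 * 5.5678 = 21.7144
Step 3: TPM = 21.7144 * 39.37 = 855 twists/m

855 twists/m


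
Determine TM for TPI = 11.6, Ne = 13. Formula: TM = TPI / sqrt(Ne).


Formula: TM = TPI / sqrt(Ne)
Step 1: sqrt(Ne) = sqrt(13) = 3.6056
Step 2: TM = 11.6 / 3.6056 = 3.22

3.22 TM


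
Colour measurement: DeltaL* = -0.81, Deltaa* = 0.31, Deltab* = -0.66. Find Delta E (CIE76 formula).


Formula: Delta E = sqrt(dL*^2 + da*^2 + db*^2)
Step 1: dL*^2 = (-0.81)^2 = 0.6561
Step 2: da*^2 = 0.31^2 = 0.0961
Step 3: db*^2 = (-0.66)^2 = 0.4356
Step 4: Sum = 0.6561 + 0.0961 + 0.4356 = 1.1878
Step 5: Delta E = sqrt(1.1878) = 1.09

1.09 Delta E


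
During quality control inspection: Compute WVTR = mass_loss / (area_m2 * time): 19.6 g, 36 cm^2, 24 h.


Formula: WVTR = mass_loss / (area * time)
Step 1: Convert area: 36 cm^2 = 0.0036 m^2
Step 2: WVTR = 19.6 g / (0.0036 m^2 * 24 h)
Step 3: WVTR = 19.6 / 0.0864 = 226.9 g/m^2/h

226.9 g/m^2/h


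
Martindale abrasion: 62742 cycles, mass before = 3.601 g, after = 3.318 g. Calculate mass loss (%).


Formula: Mass loss% = ((m_before - m_after) / m_before) * 100
Step 1: Mass loss = 3.601 - 3.318 = 0.283 g
Step 2: Ratio = 0.283 / 3.601 = 0.0785893
Step 3: Mass loss% = 0.0785893 * 100 = 7.85893% ≈ 7.86%

7.86%


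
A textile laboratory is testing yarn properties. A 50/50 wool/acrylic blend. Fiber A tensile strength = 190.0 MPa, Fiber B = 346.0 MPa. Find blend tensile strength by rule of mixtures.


Formula: Blend property = (fraction_A * property_A) + (fraction_B * property_B)
Step 1: Contribution A = 50/100 * 190.0 MPa = 95.0 MPa
Step 2: Contribution B = 50/100 * 346.0 MPa = 173.0 MPa
Step 3: Blend tensile strength = 95.0 + 173.0 = 268.0 MPa

268.0 MPa


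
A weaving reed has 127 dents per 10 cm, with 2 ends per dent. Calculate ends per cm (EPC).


Formula: EPC = (dents per 10 cm * ends per dent) / 10
Step 1: Total ends per 10 cm = 127 * 2 = 254
Step 2: EPC = 254 / 10 = 25.4 ends/cm

25.4 ends/cm


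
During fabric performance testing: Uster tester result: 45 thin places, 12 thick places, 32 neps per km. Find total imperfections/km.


Formula: Total = thin places + thick places + neps
Total = 45 + 12 + 32
Total = 89 imperfections/km

89 imperfections/km


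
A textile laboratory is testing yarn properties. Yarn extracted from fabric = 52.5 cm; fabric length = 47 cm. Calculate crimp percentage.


Formula: Crimp% = ((L_yarn - L_fabric) / L_fabric) * 100
Step 1: Extension = 52.5 - 47 = 5.5 cm
Step 2: Crimp% = (5.5 / 47) * 100
Step 3: Crimp% = 0.117021 * 100 = 11.7021% ≈ 11.7%

11.7%


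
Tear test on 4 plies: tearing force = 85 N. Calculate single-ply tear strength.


Formula: Per-ply strength = Total force / Number of plies
Per-ply = 85 N / 4
Per-ply = 21.25 N

21.25 N


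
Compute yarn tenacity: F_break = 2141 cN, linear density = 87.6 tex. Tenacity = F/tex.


Formula: Tenacity = Breaking force / Linear density
Tenacity = 2141 cN / 87.6 tex
Tenacity = 24.44 cN/tex

24.44 cN/tex


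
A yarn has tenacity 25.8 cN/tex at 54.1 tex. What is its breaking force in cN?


Formula: Breaking force = Tenacity * Linear density
F = 25.8 cN/tex * 54.1 tex
F = 1395.78 cN

1395.78 cN


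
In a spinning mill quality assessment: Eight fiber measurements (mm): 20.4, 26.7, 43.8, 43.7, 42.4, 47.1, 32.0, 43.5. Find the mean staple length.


Formula: Mean = sum of lengths / count
Sum = 20.4 + 26.7 + 43.8 + 43.7 + 42.4 + 47.1 + 32.0 + 43.5
Sum = 299.6 mm
Mean = 299.6 / 8 = 37.45 mm

37.45 mm


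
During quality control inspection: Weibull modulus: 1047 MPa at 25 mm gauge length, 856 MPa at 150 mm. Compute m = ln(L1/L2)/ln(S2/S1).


Formula: m = ln(L1/L2) / ln(S2/S1)
Step 1: ln(L1/L2) = ln(25/150) = -1.79176
Step 2: S2/S1 = 856/1047 = 0.81757
Step 3: ln(S2/S1) = ln(0.81757) = -0.20142
Step 4: m = -1.79176 / -0.20142 = 8.90

8.90 (Weibull m)


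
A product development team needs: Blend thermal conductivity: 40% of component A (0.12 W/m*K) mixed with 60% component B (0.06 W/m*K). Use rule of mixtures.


Formula: Blend property = (fraction_A * property_A) + (fraction_B * property_B)
Step 1: Contribution A = 40/100 * 0.12 W/m*K = 0.048 W/m*K
Step 2: Contribution B = 60/100 * 0.06 W/m*K = 0.036 W/m*K
Step 3: Blend thermal conductivity = 0.048 + 0.036 = 0.084 W/m*K

0.084 W/m*K


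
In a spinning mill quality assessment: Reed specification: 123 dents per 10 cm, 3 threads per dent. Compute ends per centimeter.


Formula: EPC = (dents per 10 cm * ends per dent) / 10
Step 1: Total ends per 10 cm = 123 * 3 = 369
Step 2: EPC = 369 / 10 = 36.9 ends/cm

36.9 ends/cm


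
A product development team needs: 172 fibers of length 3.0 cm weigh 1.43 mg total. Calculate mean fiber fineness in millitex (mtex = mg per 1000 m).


Formula: fineness (mtex) = mass (mg) / total length (km) = (mass_mg / total_length_m) * 1000
Step 1: Convert fiber length: 3.0 cm = 0.03 m
Step 2: Total fiber length = 172 * 0.03 = 5.16 m
Step 3: Linear density = 1.43 mg / 5.16 m = 0.2771 mg/m
Step 4: fineness = 0.2771 * 1000 = 277.1 mtex

277.1 mtex


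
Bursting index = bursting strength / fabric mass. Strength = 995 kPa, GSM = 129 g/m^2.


Formula: Bursting Index = Bursting Strength / Fabric GSM
BI = 995 kPa / 129 g/m^2
BI = 7.713 kPa/(g/m^2)

7.713 kPa/(g/m^2)


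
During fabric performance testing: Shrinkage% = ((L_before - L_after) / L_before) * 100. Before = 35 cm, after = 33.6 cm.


Formula: Shrinkage% = ((L_before - L_after) / L_before) * 100
Step 1: Shrinkage = 35 - 33.6 = 1.4 cm
Step 2: Shrinkage% = (1.4 / 35) * 100
Step 3: Shrinkage% = 0.04 * 100 = 4.0%

4.0%


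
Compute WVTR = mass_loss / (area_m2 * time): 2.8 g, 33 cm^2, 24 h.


Formula: WVTR = mass_loss / (area * time)
Step 1: Convert area: 33 cm^2 = 0.0033 m^2
Step 2: WVTR = 2.8 g / (0.0033 m^2 * 24 h)
Step 3: WVTR = 2.8 / 0.0792 = 35.4 g/m^2/h

35.4 g/m^2/h


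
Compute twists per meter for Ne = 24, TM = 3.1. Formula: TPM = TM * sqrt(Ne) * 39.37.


Formula: TPM = TM * sqrt(Ne) * 39.37
Step 1: sqrt(Ne) = sqrt(24) = 4.899
Step 2: TM * sqrt(Ne) = 3.1 * 4.899 = 15.1869
Step 3: TPM = 15.1869 * 39.37 = 598 twists/m

598 twists/m


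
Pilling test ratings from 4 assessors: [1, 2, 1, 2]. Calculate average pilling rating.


Formula: Mean = sum / count
Sum = 1 + 2 + 1 + 2 = 6
Mean = 6 / 4 = 1.5

1.5


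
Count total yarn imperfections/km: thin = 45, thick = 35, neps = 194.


Formula: Total = thin places + thick places + neps
Total = 45 + 35 + 194
Total = 274 imperfections/km

274 imperfections/km


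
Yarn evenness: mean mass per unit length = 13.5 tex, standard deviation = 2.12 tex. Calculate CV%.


Formula: CV% = (standard deviation / mean) * 100
Step 1: Ratio = 2.12 / 13.5 = 0.157037
Step 2: CV% = 0.157037 * 100 = 15.7037% ≈ 15.7%

15.7%


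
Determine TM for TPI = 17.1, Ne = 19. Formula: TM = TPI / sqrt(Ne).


Formula: TM = TPI / sqrt(Ne)
Step 1: sqrt(Ne) = sqrt(19) = 4.3589
Step 2: TM = 17.1 / 4.3589 = 3.92

3.92 TM


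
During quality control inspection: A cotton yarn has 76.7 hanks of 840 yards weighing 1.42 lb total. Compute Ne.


Formula: Ne = hanks / mass_lb
Substituting: Ne = 76.7 / 1.42
Ne = 54.0

54.0 Ne


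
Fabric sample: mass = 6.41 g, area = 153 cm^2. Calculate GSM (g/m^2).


Formula: GSM = mass_g / area_m2
Step 1: Convert area: 153 cm^2 = 153 / 10000 = 0.0153 m^2
Step 2: GSM = 6.41 g / 0.0153 m^2 = 419.0 g/m^2

419.0 g/m^2


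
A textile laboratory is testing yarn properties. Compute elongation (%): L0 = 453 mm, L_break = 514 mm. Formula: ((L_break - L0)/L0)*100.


Formula: Elongation (%) = ((L_break - L0) / L0) * 100
Step 1: Extension = 514 - 453 = 61 mm
Step 2: Elongation = (61 / 453) * 100
Step 3: Elongation = 0.134658 * 100 = 13.4658% ≈ 13.5%

13.5%


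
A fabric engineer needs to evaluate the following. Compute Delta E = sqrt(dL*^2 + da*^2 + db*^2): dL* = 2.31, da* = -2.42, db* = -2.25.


Formula: Delta E = sqrt(dL*^2 + da*^2 + db*^2)
Step 1: dL*^2 = 2.31^2 = 5.3361
Step 2: da*^2 = (-2.42)^2 = 5.8564
Step 3: db*^2 = (-2.25)^2 = 5.0625
Step 4: Sum = 5.3361 + 5.8564 + 5.0625 = 16.255
Step 5: Delta E = sqrt(16.255) = 4.03

4.03 Delta E


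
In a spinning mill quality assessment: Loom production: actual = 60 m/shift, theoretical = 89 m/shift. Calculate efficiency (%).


Formula: Efficiency% = (Actual output / Theoretical output) * 100
Efficiency% = (60 / 89) * 100
Efficiency% = 0.674157 * 100 = 67.4157% ≈ 67.4%

67.4%


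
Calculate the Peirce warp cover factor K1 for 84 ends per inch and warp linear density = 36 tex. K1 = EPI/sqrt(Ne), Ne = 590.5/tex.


Formula: K1 = EPI / sqrt(Ne), with Ne = 590.5 / tex_warp
Step 1: Ne = 590.5 / 36 = 16.403
Step 2: sqrt(Ne) = sqrt(16.403) = 4.0501
Step 3: K1 = 84 / 4.0501 = 20.7

20.7


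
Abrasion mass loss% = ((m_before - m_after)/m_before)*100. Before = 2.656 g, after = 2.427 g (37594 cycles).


Formula: Mass loss% = ((m_before - m_after) / m_before) * 100
Step 1: Mass loss = 2.656 - 2.427 = 0.229 g
Step 2: Ratio = 0.229 / 2.656 = 0.0862199
Step 3: Mass loss% = 0.0862199 * 100 = 8.62199% ≈ 8.62%

8.62%


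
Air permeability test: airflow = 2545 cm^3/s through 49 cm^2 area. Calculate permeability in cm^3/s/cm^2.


Formula: Air Permeability = Airflow / Test Area
AP = 2545 cm^3/s / 49 cm^2
AP = 51.9 cm^3/s/cm^2

51.9 cm^3/s/cm^2


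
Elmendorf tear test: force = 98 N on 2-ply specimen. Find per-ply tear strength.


Formula: Per-ply strength = Total force / Number of plies
Per-ply = 98 N / 2
Per-ply = 49 N

49 N


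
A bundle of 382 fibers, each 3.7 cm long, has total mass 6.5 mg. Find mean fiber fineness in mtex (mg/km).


Formula: fineness (mtex) = mass (mg) / total length (km) = (mass_mg / total_length_m) * 1000
Step 1: Convert fiber length: 3.7 cm = 0.037 m
Step 2: Total fiber length = 382 * 0.037 = 14.134 m
Step 3: Linear density = 6.5 mg / 14.134 m = 0.4599 mg/m
Step 4: fineness = 0.4599 * 1000 = 459.9 mtex

459.9 mtex


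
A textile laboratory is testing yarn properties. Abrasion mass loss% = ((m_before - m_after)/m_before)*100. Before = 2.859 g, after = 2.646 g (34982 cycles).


Formula: Mass loss% = ((m_before - m_after) / m_before) * 100
Step 1: Mass loss = 2.859 - 2.646 = 0.213 g
Step 2: Ratio = 0.213 / 2.859 = 0.0745016
Step 3: Mass loss% = 0.0745016 * 100 = 7.45016% ≈ 7.45%

7.45%


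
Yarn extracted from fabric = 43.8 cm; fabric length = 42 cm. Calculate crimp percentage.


Formula: Crimp% = ((L_yarn - L_fabric) / L_fabric) * 100
Step 1: Extension = 43.8 - 42 = 1.8 cm
Step 2: Crimp% = (1.8 / 42) * 100
Step 3: Crimp% = 0.042857 * 100 = 4.2857% ≈ 4.3%

4.3%


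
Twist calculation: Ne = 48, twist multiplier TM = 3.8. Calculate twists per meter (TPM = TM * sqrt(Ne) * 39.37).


Formula: TPM = TM * sqrt(Ne) * 39.37
Step 1: sqrt(Ne) = sqrt(48) = 6.9282
Step 2: TM * sqrt(Ne) = 3.8 * 6.9282 = 26.3272
Step 3: TPM = 26.3272 * 39.37 = 1037 twists/m

1037 twists/m


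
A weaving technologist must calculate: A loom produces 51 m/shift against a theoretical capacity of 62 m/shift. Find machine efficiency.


Formula: Efficiency% = (Actual output / Theoretical output) * 100
Efficiency% = (51 / 62) * 100
Efficiency% = 0.822581 * 100 = 82.2581% ≈ 82.3%

82.3%


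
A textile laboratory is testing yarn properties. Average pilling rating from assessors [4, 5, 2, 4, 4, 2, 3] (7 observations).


Formula: Mean = sum / count
Sum = 4 + 5 + 2 + 4 + 4 + 2 + 3 = 24
Mean = 24 / 7 = 3.4

3.4


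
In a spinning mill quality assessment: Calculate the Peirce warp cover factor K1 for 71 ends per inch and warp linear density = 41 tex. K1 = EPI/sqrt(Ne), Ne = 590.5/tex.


Formula: K1 = EPI / sqrt(Ne), with Ne = 590.5 / tex_warp
Step 1: Ne = 590.5 / 41 = 14.402
Step 2: sqrt(Ne) = sqrt(14.402) = 3.795
Step 3: K1 = 71 / 3.795 = 18.7

18.7


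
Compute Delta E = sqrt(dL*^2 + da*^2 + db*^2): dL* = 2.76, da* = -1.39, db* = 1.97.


Formula: Delta E = sqrt(dL*^2 + da*^2 + db*^2)
Step 1: dL*^2 = 2.76^2 = 7.6176
Step 2: da*^2 = (-1.39)^2 = 1.9321
Step 3: db*^2 = 1.97^2 = 3.8809
Step 4: Sum = 7.6176 + 1.9321 + 3.8809 = 13.4306
Step 5: Delta E = sqrt(13.4306) = 3.66

3.66 Delta E


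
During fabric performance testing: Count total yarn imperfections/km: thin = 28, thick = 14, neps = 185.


Formula: Total = thin places + thick places + neps
Total = 28 + 14 + 185
Total = 227 imperfections/km

227 imperfections/km


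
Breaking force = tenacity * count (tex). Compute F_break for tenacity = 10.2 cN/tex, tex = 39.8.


Formula: Breaking force = Tenacity * Linear density
F = 10.2 cN/tex * 39.8 tex
F = 405.96 cN

405.96 cN
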